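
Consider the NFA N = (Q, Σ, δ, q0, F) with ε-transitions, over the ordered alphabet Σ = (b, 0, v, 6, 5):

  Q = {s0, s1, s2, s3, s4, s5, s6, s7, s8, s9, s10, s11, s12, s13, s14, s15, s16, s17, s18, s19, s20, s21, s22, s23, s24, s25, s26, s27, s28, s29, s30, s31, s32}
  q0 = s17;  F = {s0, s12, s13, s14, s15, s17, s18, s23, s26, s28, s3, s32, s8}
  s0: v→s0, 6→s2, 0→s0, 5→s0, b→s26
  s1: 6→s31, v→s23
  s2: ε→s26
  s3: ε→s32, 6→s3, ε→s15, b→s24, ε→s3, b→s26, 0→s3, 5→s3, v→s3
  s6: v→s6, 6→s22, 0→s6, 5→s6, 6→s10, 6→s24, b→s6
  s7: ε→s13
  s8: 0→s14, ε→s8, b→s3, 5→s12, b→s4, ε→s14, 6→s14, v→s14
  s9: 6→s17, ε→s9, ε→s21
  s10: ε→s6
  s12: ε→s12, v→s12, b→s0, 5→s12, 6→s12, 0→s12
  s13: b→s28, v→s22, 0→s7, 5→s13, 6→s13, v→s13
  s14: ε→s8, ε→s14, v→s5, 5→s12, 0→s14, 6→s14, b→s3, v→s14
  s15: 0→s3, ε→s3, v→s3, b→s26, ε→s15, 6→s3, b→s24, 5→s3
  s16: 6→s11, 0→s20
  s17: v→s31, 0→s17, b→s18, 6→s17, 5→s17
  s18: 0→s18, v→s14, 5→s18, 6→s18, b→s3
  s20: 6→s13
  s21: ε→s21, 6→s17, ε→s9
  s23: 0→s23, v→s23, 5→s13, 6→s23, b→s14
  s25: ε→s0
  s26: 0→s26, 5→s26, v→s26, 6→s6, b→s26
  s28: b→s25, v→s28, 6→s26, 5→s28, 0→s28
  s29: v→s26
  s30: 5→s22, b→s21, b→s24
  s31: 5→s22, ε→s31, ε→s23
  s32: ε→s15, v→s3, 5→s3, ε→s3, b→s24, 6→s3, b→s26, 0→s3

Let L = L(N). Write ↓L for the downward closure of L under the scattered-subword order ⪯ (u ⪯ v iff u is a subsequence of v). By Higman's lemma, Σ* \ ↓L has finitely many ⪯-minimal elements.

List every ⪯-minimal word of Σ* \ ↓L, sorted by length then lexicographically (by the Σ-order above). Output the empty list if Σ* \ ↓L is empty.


|Q|=33, |F|=13, |δ|=112 (22 ε).
min D↑ (11 st, q0=0, F={9}): 0:b→1,0→0,v→2,6→0,5→0 1:b→3,0→1,v→4,6→1,5→1 2:b→4,0→2,v→2,6→2,5→5 3:b→6,0→3,v→3,6→3,5→3 4:b→3,0→4,v→4,6→4,5→7 5:b→8,0→5,v→5,6→5,5→5 6:b→6,0→6,v→6,6→9,5→6 7:b→10,0→7,v→7,6→7,5→7 8:b→10,0→8,v→8,6→6,5→8 9:b→9,0→9,v→9,6→9,5→9 10:b→6,0→10,v→10,6→6,5→10 (ε-aug+det+¬).
'bbb6': run [23, 18, 12, 5, 4] end={s10,s22,s24,s6} ∉↓L; 4/4 del acc.
'v5b66': run [23, 21, 15, 9, 6, 4] end={s10,s22,s24,s6} ∉↓L; 5/5 deletions ∈↓L.
2 minimals (antichain).

Antichain: [bbb6, v5b66].


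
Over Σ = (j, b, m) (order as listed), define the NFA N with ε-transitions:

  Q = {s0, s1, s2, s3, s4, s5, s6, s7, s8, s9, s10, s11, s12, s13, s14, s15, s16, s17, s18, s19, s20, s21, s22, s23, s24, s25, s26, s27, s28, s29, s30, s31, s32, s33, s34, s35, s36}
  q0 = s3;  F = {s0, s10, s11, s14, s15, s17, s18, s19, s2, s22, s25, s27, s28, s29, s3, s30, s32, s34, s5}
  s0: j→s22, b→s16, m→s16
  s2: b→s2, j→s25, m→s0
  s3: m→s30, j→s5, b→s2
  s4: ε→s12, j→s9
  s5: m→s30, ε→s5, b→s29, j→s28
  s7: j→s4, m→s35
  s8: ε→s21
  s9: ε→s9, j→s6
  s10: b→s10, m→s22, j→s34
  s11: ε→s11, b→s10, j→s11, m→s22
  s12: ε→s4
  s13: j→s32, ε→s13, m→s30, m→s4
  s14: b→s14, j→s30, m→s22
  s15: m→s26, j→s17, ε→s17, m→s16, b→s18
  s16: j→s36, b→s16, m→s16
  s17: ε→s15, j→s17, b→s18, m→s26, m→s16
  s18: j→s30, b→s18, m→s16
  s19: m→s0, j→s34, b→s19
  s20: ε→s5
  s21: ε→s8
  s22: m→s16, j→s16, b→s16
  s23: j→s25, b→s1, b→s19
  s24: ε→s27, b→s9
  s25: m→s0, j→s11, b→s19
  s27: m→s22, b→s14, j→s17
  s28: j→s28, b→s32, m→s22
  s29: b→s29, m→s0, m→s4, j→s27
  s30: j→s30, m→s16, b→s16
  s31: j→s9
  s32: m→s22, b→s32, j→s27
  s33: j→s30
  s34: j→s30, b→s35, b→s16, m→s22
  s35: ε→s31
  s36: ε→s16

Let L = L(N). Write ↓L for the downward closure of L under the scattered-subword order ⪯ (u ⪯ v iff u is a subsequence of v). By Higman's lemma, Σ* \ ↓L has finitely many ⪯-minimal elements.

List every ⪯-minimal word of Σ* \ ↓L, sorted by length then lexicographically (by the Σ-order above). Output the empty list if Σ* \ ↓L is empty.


|Q|=37, |F|=19, |δ|=91 (14 ε).
min D↑ (19 st, q0=0, F={8}): 0:j→1,b→2,m→3 1:j→4,b→5,m→3 2:j→6,b→2,m→7 3:j→3,b→8,m→8 4:j→4,b→9,m→10 5:j→11,b→5,m→7 6:j→12,b→13,m→7 7:j→10,b→8,m→8 8:j→8,b→8,m→8 9:j→11,b→9,m→10 10:j→8,b→8,m→8 11:j→14,b→15,m→10 12:j→12,b→16,m→10 13:j→17,b→13,m→7 14:j→14,b→18,m→8 15:j→3,b→15,m→10 16:j→17,b→16,m→10 17:j→3,b→8,m→10 18:j→3,b→18,m→8 [Hopcroft].
'mb': run [28, 10, 2] end={s16,s36} — reject; 2/2 del acc.
'mm': run [28, 10, 2] end={s16,s36} rej; 2/2 del acc.
'jjmj': run [28, 26, 19, 4, 2] end={s16,s36} rej; 4/4 single-dels accept.
'bmjj': run [28, 25, 9, 5, 3] end={s16,s36,s6} ∉↓L; 4/4 deletions ∈↓L.
'jbjjm': run [28, 26, 22, 15, 9, 3] end={s16,s26,s36} — reject; 5/5 deletions ∈↓L.
'bjbjb': run [28, 25, 20, 14, 9, 6] end={s16,s31,s35,s36,s6,s9} ∉↓L; 5/5 del acc.
6 obstructions.

min(Σ*\↓L) = [mb, mm, jjmj, bmjj, jbjjm, bjbjb].


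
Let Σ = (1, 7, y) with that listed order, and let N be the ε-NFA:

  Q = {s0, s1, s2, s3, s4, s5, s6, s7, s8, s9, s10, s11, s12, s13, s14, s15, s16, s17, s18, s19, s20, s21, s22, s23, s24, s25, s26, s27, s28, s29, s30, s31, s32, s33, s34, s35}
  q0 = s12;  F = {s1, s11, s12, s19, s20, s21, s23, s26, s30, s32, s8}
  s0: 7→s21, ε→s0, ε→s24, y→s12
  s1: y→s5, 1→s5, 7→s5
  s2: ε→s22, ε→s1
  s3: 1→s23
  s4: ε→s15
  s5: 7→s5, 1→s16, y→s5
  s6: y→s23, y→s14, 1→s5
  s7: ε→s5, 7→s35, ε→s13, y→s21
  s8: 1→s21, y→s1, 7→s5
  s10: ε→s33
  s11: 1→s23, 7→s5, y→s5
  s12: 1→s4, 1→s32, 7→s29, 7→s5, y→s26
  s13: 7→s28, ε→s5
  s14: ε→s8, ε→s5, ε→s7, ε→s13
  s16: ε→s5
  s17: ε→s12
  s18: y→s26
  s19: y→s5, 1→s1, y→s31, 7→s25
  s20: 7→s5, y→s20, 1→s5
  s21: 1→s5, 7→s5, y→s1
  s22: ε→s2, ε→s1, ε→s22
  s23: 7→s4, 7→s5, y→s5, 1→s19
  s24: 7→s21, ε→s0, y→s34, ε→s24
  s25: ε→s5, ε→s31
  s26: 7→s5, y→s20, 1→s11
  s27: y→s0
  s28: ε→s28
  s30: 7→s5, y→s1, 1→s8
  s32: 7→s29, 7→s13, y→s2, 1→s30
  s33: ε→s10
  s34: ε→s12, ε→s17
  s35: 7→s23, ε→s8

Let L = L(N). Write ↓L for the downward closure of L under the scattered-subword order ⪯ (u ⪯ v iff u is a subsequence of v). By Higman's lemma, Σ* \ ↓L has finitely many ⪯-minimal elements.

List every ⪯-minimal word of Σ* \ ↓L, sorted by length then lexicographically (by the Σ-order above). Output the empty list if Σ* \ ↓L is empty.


|Q|=36, |F|=11, |δ|=82 (27 ε).
min D↑ (12 st, q0=0, F={2}): 0:1→1,7→2,y→3 1:1→4,7→2,y→5 2:1→2,7→2,y→2 3:1→6,7→2,y→7 4:1→8,7→2,y→5 5:1→2,7→2,y→2 6:1→9,7→2,y→2 7:1→2,7→2,y→7 8:1→10,7→2,y→5 9:1→11,7→2,y→2 10:1→2,7→2,y→5 11:1→5,7→2,y→2 (ε-aug+det+¬).
'7': |S_i|=[22, 9] end={s13,s15,s16,s25,s28,s29,s31,s4,s5} rej; 1/1 deletions ∈↓L.
'1y1': run [22, 19, 6, 2] end={s16,s5} rej; 3/3 single-dels accept.
'1yy': |S_i|=[22, 19, 6, 2] end={s16,s5} ∉↓L; 3/3 deletions ∈↓L.
'y1y': |S_i|=[22, 14, 10, 3] end={s16,s31,s5} rej; 3/3 deletions ∈↓L.
'yy1': N↓-sim [22, 14, 4, 2] end={s16,s5} — reject; 3/3 deletions ∈↓L.
'11111': |S_i|=[22, 19, 12, 8, 4, 2] end={s16,s5} rej; 5/5 del acc.
6 obstructions.

Antichain: [7, 1y1, 1yy, y1y, yy1, 11111].


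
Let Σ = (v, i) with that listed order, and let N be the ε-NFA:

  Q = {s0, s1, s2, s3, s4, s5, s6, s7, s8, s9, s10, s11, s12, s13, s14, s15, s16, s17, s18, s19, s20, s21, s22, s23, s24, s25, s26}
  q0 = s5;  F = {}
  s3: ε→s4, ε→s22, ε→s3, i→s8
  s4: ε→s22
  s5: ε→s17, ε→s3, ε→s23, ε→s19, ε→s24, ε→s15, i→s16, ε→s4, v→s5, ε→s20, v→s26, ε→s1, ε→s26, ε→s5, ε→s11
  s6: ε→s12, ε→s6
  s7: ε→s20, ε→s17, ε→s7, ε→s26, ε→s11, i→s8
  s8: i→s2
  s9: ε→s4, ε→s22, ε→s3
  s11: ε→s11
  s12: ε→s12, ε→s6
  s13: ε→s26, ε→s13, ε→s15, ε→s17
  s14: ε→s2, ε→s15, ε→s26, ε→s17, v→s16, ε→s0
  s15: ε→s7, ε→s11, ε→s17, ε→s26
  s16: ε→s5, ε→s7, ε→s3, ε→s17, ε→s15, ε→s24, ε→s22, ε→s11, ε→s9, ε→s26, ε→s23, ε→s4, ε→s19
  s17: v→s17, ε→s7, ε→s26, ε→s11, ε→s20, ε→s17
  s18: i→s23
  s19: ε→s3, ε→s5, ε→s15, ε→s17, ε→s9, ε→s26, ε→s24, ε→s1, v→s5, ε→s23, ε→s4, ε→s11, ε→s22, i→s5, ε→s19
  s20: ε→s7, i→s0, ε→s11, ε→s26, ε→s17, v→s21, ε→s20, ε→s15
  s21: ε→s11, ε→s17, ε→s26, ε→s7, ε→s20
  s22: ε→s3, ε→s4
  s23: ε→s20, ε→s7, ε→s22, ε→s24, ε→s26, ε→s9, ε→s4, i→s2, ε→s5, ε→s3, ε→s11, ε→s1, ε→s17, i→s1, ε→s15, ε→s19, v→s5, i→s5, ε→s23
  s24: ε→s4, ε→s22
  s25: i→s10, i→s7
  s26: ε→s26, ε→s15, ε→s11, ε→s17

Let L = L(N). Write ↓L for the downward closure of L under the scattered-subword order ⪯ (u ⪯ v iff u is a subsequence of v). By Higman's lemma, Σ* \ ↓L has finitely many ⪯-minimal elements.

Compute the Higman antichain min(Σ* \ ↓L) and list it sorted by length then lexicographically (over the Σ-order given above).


|Q|=27, |F|=0, |δ|=126 (107 ε).
min D↑ (1 st, q0=0, F={0}): 0:v→0,i→0 (ε-aug+det+¬).
ε ∈ L(D↑) — L = ∅.

min(Σ*\↓L) = [ε].


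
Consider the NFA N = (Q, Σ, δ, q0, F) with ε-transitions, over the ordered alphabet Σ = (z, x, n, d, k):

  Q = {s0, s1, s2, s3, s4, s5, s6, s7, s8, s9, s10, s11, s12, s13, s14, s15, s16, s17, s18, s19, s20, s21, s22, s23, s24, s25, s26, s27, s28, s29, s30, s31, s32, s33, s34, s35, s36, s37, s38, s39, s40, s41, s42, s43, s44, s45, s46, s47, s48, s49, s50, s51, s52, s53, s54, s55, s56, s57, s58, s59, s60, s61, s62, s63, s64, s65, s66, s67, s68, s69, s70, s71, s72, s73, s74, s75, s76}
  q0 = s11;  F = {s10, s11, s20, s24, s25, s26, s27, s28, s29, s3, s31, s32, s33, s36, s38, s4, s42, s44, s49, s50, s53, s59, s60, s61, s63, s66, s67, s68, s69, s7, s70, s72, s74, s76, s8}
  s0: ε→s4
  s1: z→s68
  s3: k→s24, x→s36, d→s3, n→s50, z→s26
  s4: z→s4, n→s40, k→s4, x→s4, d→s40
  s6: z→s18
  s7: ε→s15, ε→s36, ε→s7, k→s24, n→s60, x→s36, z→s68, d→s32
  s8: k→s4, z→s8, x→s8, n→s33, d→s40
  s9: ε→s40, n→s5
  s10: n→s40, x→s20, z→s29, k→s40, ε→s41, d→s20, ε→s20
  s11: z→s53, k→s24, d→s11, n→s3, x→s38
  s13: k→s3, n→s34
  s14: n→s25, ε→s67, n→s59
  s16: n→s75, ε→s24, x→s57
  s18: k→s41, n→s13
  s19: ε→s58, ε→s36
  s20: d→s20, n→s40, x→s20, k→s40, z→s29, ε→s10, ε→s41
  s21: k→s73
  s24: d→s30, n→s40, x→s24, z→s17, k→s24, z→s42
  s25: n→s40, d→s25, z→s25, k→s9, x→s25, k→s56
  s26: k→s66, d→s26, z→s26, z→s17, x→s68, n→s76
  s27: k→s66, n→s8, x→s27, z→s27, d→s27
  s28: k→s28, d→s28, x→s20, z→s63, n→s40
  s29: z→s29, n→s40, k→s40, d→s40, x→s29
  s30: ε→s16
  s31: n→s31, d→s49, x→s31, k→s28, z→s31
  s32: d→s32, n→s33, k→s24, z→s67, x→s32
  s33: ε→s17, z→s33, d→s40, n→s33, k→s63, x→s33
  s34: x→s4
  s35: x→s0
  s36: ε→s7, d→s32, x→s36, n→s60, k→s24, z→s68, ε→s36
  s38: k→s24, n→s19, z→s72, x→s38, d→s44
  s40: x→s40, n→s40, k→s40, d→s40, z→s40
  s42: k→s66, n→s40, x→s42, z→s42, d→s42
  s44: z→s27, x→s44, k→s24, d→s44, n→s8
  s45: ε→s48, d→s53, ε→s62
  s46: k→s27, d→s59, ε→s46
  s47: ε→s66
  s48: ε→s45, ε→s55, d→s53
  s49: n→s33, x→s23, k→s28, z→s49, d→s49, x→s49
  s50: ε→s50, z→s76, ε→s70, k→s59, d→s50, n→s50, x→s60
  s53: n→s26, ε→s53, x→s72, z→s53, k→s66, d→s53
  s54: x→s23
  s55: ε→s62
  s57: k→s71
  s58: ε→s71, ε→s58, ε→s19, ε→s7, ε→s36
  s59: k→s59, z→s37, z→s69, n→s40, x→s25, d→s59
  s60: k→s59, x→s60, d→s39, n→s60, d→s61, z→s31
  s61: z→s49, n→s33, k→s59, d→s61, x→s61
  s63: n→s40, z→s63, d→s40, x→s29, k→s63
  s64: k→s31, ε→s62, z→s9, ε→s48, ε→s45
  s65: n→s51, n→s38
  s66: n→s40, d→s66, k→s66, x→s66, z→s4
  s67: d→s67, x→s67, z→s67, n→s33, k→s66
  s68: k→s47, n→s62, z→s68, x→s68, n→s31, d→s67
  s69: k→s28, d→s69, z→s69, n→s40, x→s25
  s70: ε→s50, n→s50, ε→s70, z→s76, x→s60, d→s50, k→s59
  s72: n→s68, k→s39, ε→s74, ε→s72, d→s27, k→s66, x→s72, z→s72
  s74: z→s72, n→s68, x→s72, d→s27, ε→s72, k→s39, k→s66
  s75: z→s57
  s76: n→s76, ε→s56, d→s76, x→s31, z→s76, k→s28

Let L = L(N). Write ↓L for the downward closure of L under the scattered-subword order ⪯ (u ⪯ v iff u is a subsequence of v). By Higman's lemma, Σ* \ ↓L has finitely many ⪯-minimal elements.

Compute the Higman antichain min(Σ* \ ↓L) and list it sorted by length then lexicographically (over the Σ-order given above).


|Q|=77, |F|=35, |δ|=255 (41 ε).
min D↑ (32 st, q0=0, F={12}): 0:z→1,x→2,n→3,d→0,k→4 1:z→1,x→5,n→6,d→1,k→7 2:z→5,x→2,n→8,d→9,k→4 3:z→6,x→8,n→10,d→3,k→4 4:z→11,x→4,n→12,d→4,k→4 5:z→5,x→5,n→13,d→14,k→7 6:z→6,x→13,n→15,d→6,k→7 7:z→16,x→7,n→12,d→7,k→7 8:z→13,x→8,n→17,d→18,k→4 9:z→14,x→9,n→19,d→9,k→4 10:z→15,x→17,n→10,d→10,k→20 11:z→11,x→11,n→12,d→11,k→7 12:z→12,x→12,n→12,d→12,k→12 13:z→13,x→13,n→21,d→22,k→7 14:z→14,x→14,n→19,d→14,k→7 15:z→15,x→21,n→15,d→15,k→23 16:z→16,x→16,n→12,d→12,k→16 17:z→21,x→17,n→17,d→24,k→20 18:z→22,x→18,n→25,d→18,k→4 19:z→19,x→19,n→25,d→12,k→16 20:z→26,x→27,n→12,d→20,k→20 21:z→21,x→21,n→21,d→28,k→23 22:z→22,x→22,n→25,d→22,k→7 23:z→29,x→30,n→12,d→23,k→23 24:z→28,x→24,n→25,d→24,k→20 25:z→25,x→25,n→25,d→12,k→29 26:z→26,x→27,n→12,d→26,k→23 27:z→27,x→27,n→12,d→27,k→12 28:z→28,x→28,n→25,d→28,k→23 29:z→29,x→31,n→12,d→12,k→29 30:z→31,x→30,n→12,d→30,k→12 31:z→31,x→31,n→12,d→12,k→12 [Hopcroft].
'kn': run [54, 26, 5] end={s40,s5,s57,s71,s75} ∉↓L; 2/2 single-dels accept.
'zkzd': run [54, 35, 15, 4, 1] end={s40} rej; 4/4 single-dels accept.
'xdnd': |S_i|=[54, 47, 34, 11, 1] end={s40} ∉↓L; 4/4 del acc.
'nnkxk': |S_i|=[54, 47, 29, 15, 9, 4] end={s40,s5,s56,s9} rej; 5/5 del acc.
4 minimals (antichain).

Antichain: [kn, zkzd, xdnd, nnkxk].


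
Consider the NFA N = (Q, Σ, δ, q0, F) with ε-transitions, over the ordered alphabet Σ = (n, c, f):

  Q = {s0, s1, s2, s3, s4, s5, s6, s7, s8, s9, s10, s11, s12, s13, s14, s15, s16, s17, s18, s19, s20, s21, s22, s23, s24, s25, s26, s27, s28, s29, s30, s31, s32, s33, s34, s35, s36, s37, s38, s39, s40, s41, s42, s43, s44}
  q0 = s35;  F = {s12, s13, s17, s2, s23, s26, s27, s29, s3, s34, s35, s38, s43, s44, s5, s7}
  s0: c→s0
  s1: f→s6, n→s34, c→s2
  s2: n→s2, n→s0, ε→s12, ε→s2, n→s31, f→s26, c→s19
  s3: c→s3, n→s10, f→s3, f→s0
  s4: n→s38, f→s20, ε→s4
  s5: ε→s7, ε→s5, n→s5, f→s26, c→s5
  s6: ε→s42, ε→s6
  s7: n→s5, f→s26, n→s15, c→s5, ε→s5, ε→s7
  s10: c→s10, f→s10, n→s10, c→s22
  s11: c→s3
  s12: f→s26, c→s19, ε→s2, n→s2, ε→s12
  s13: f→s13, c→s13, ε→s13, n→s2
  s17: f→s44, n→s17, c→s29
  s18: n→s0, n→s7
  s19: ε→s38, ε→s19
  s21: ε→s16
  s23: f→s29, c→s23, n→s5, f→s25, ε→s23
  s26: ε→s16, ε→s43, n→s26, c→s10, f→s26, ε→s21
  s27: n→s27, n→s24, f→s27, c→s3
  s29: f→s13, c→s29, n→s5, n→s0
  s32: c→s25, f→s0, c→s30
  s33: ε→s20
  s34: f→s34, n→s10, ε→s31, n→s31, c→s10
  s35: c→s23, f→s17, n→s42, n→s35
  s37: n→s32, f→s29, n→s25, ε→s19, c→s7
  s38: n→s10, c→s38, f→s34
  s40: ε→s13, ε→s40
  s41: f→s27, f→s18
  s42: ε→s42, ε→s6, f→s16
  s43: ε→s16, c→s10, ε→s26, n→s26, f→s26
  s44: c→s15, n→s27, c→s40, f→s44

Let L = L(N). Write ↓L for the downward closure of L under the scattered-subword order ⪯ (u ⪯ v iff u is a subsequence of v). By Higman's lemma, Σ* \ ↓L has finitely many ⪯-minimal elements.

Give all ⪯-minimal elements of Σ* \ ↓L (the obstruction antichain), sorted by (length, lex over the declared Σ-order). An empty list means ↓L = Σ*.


|Q|=45, |F|=16, |δ|=109 (28 ε).
min D↑ (14 st, q0=0, F={9}): 0:n→0,c→1,f→2 1:n→3,c→1,f→4 2:n→2,c→4,f→5 3:n→3,c→3,f→6 4:n→3,c→4,f→7 5:n→8,c→7,f→5 6:n→6,c→9,f→6 7:n→10,c→7,f→7 8:n→8,c→11,f→8 9:n→9,c→9,f→9 10:n→10,c→12,f→6 11:n→9,c→11,f→11 12:n→9,c→12,f→13 13:n→9,c→9,f→13 [Hopcroft].
'cnfc': run [29, 22, 16, 8, 2] end={s10,s22} rej; 4/4 single-dels accept.
'ffncn': |S_i|=[29, 25, 20, 16, 8, 3] end={s10,s22,s31} rej; 5/5 deletions ∈↓L.
2 obstructions.

min(Σ*\↓L) = [cnfc, ffncn].


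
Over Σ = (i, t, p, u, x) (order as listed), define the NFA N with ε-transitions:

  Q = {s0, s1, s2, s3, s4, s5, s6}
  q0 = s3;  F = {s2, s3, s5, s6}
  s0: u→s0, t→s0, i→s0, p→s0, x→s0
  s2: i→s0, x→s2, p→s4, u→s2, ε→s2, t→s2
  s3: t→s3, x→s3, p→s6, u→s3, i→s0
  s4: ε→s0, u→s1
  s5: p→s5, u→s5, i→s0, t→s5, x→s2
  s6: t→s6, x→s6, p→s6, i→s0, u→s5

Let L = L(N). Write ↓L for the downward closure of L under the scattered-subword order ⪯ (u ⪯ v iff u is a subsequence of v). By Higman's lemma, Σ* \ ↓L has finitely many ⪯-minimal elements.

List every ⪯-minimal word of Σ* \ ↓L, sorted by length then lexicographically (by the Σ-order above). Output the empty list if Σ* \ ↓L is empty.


A = [i, puxp].

|Q|=7, |F|=4, |δ|=28 (2 ε).
min D↑ (5 st, q0=0, F={1}): 0:i→1,t→0,p→2,u→0,x→0 1:i→1,t→1,p→1,u→1,x→1 2:i→1,t→2,p→2,u→3,x→2 3:i→1,t→3,p→3,u→3,x→4 4:i→1,t→4,p→1,u→4,x→4.
'i': |S_i|=[7, 1] end={s0} — reject; 1/1 single-dels accept.
'puxp': run [7, 6, 5, 4, 3] end={s0,s1,s4} — reject; 4/4 single-dels accept.
2 obstructions.


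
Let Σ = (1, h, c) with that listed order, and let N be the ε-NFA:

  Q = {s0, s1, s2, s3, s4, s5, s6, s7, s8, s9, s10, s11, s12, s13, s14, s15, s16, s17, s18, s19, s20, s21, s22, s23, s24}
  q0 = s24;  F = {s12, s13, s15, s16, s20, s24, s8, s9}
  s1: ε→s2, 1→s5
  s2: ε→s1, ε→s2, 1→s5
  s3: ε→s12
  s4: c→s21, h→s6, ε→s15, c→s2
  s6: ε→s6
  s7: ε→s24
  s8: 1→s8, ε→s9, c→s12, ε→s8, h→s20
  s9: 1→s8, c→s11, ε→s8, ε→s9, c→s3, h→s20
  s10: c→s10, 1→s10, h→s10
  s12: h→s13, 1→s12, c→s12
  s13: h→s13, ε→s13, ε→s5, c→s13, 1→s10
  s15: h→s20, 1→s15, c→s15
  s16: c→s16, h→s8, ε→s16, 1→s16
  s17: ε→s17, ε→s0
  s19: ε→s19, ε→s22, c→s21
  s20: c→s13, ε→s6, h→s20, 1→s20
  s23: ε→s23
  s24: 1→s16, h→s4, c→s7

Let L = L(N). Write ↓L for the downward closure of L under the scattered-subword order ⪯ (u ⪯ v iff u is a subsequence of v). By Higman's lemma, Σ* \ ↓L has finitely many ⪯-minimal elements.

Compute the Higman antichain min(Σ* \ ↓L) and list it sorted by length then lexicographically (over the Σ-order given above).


|Q|=25, |F|=8, |δ|=54 (20 ε).
min D↑ (8 st, q0=0, F={7}): 0:1→1,h→2,c→0 1:1→1,h→3,c→1 2:1→2,h→4,c→2 3:1→3,h→4,c→5 4:1→4,h→4,c→6 5:1→5,h→6,c→5 6:1→7,h→6,c→6 7:1→7,h→7,c→7.
'hhc1': N↓-sim [18, 15, 5, 3, 1] end={s10} — reject; 4/4 del acc.
'1hch1': |S_i|=[18, 12, 10, 6, 3, 1] end={s10} ∉↓L; 5/5 deletions ∈↓L.
2 obstructions.

A = [hhc1, 1hch1].


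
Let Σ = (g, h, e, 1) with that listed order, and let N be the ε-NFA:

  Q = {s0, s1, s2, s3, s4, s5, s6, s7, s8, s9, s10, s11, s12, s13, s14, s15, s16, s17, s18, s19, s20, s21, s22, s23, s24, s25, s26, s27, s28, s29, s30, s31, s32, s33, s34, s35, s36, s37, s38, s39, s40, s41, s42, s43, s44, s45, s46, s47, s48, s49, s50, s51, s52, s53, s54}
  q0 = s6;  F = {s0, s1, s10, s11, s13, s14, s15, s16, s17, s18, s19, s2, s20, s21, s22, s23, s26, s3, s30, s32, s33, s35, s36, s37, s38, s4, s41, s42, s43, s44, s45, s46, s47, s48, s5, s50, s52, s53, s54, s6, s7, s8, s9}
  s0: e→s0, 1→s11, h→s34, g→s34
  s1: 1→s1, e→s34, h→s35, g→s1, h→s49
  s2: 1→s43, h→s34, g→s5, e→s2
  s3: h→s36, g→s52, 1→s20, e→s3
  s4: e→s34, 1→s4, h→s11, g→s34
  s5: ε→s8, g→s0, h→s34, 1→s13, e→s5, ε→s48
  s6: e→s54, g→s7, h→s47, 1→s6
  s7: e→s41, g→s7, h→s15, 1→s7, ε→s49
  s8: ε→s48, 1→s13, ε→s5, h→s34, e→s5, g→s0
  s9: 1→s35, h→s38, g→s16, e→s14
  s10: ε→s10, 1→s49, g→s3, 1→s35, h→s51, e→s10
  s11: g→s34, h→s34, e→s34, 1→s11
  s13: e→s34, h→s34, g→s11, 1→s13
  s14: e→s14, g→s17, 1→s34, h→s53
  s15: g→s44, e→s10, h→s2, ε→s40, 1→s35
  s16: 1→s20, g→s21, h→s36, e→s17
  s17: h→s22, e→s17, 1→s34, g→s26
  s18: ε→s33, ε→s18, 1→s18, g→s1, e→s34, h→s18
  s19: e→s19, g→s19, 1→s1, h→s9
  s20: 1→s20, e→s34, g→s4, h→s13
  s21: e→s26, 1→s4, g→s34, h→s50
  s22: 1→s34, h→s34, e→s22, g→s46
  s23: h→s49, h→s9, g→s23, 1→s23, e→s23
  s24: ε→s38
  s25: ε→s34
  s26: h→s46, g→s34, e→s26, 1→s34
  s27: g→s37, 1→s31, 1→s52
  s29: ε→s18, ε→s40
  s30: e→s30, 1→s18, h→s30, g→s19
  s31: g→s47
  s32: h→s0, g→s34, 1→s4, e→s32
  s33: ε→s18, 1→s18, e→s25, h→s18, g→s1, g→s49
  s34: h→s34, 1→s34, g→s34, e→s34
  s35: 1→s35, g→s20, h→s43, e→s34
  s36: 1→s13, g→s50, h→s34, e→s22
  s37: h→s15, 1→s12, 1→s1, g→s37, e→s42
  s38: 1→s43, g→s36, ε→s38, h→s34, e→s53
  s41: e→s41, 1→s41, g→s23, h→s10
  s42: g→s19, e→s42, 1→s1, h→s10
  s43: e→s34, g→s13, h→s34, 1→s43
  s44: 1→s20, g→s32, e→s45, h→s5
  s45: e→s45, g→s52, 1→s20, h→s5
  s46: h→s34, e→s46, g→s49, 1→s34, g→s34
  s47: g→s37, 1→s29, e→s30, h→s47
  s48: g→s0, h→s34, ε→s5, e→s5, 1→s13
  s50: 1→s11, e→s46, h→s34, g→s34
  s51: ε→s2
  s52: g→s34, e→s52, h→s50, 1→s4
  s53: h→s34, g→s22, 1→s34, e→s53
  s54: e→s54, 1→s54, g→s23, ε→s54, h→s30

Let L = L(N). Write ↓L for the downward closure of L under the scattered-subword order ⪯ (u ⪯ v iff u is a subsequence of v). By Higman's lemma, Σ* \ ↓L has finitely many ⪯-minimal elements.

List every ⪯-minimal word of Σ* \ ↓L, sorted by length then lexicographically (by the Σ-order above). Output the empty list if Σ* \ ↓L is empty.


|Q|=55, |F|=43, |δ|=204 (18 ε).
min D↑ (41 st, q0=0, F={17}): 0:g→1,h→2,e→3,1→0 1:g→1,h→4,e→5,1→1 2:g→6,h→2,e→7,1→8 3:g→9,h→7,e→3,1→3 4:g→10,h→11,e→12,1→13 5:g→9,h→12,e→5,1→5 6:g→6,h→4,e→14,1→15 7:g→16,h→7,e→7,1→8 8:g→15,h→8,e→17,1→8 9:g→9,h→18,e→9,1→9 10:g→19,h→20,e→21,1→22 11:g→20,h→17,e→11,1→23 12:g→24,h→11,e→12,1→13 13:g→22,h→23,e→17,1→13 14:g→16,h→12,e→14,1→15 15:g→15,h→13,e→17,1→15 16:g→16,h→18,e→16,1→15 17:g→17,h→17,e→17,1→17 18:g→25,h→26,e→27,1→13 19:g→17,h→28,e→19,1→29 20:g→28,h→17,e→20,1→30 21:g→31,h→20,e→21,1→22 22:g→29,h→30,e→17,1→22 23:g→30,h→17,e→17,1→23 24:g→31,h→32,e→24,1→22 25:g→33,h→32,e→34,1→22 26:g→32,h→17,e→35,1→23 27:g→34,h→35,e→27,1→17 28:g→17,h→17,e→28,1→36 29:g→17,h→36,e→17,1→29 30:g→36,h→17,e→17,1→30 31:g→17,h→37,e→31,1→29 32:g→37,h→17,e→38,1→30 33:g→17,h→37,e→39,1→29 34:g→39,h→38,e→34,1→17 35:g→38,h→17,e→35,1→17 36:g→17,h→17,e→17,1→36 37:g→17,h→17,e→40,1→36 38:g→40,h→17,e→38,1→17 39:g→17,h→40,e→39,1→17 40:g→17,h→17,e→40,1→17 [Hopcroft].
'h1e': run [50, 45, 15, 2] end={s25,s34} rej; 3/3 deletions ∈↓L.
'ghhh': |S_i|=[50, 42, 34, 17, 1] end={s34} — reject; 4/4 deletions ∈↓L.
'ghggg': N↓-sim [50, 42, 34, 23, 11, 2] end={s34,s49} ∉↓L; 5/5 del acc.
'eghe1': |S_i|=[50, 41, 29, 20, 8, 1] end={s34} ∉↓L; 5/5 deletions ∈↓L.
4 minimals (antichain).

Antichain: [h1e, ghhh, ghggg, eghe1].


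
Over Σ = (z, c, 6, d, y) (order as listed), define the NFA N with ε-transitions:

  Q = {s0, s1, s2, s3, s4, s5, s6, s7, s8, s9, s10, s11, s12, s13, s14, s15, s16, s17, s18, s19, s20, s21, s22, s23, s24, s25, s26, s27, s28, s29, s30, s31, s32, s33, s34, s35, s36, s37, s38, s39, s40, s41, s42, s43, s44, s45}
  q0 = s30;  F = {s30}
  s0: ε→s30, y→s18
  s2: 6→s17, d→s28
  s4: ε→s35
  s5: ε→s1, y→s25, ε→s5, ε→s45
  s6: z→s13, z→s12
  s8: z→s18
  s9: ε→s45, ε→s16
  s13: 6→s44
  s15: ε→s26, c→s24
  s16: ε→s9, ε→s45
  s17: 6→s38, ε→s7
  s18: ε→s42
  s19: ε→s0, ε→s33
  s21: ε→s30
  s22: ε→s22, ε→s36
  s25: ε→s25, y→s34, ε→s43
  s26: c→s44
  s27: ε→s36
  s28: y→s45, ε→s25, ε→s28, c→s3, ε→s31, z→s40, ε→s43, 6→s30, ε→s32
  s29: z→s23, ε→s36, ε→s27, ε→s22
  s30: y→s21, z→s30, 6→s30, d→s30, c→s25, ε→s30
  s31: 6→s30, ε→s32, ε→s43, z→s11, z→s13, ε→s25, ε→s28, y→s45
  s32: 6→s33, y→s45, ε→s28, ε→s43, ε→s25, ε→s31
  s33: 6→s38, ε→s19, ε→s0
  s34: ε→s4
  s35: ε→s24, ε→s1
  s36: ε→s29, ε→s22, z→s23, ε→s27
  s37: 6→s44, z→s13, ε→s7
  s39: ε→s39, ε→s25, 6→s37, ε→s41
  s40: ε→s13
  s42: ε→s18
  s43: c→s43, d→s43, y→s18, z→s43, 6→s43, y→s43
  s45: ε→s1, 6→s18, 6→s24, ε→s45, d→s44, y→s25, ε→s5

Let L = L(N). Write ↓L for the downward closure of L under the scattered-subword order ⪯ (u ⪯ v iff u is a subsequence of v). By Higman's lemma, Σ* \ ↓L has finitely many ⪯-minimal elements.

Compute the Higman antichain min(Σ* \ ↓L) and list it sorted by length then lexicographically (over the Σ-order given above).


|Q|=46, |F|=1, |δ|=97 (54 ε).
min D↑ (2 st, q0=0, F={1}): 0:z→0,c→1,6→0,d→0,y→0 1:z→1,c→1,6→1,d→1,y→1.
'c': run [11, 9] end={s1,s18,s24,s25,s34,s35,s4,s42,s43} rej; 1/1 del acc.
1 obstructions.

A = [c].


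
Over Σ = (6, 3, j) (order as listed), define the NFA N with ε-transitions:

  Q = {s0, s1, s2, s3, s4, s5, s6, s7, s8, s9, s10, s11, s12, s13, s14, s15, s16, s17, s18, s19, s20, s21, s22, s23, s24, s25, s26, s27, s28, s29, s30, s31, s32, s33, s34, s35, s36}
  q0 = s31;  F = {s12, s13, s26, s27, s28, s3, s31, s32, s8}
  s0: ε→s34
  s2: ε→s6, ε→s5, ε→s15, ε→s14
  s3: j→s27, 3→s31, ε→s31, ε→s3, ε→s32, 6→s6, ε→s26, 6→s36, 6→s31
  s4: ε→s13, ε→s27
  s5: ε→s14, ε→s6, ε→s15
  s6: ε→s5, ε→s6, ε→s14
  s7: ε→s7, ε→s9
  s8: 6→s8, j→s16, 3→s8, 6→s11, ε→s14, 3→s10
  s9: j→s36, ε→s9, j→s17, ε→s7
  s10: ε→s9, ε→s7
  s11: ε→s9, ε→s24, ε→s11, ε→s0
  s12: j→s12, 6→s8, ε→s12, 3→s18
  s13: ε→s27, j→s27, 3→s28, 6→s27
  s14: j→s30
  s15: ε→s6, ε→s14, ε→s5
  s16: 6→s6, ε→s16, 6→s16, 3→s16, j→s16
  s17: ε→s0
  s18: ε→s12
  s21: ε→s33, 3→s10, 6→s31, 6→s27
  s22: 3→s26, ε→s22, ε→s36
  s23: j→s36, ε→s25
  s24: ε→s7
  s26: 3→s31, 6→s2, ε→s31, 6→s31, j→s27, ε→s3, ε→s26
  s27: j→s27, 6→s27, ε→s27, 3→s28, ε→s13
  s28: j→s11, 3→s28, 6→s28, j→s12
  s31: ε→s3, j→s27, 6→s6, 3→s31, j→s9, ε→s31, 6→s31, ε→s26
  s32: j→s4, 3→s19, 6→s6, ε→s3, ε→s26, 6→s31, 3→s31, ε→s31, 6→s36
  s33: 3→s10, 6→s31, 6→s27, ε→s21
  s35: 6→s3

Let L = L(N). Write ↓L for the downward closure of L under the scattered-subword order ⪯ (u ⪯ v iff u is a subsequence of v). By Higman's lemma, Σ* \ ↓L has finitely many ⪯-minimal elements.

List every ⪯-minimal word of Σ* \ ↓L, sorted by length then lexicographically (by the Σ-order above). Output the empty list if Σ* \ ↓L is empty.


min(Σ*\↓L) = [j3j6j].

|Q|=37, |F|=9, |δ|=107 (53 ε).
min D↑ (6 st, q0=0, F={5}): 0:6→0,3→0,j→1 1:6→1,3→2,j→1 2:6→2,3→2,j→3 3:6→4,3→3,j→3 4:6→4,3→4,j→5 5:6→5,3→5,j→5 [Hopcroft].
'j3j6j': N↓-sim [28, 22, 19, 18, 16, 10] end={s0,s14,s15,s16,s17,s30,s34,s36,s5,s6} — reject; 5/5 single-dels accept.
1 words, ⪯-incomp.


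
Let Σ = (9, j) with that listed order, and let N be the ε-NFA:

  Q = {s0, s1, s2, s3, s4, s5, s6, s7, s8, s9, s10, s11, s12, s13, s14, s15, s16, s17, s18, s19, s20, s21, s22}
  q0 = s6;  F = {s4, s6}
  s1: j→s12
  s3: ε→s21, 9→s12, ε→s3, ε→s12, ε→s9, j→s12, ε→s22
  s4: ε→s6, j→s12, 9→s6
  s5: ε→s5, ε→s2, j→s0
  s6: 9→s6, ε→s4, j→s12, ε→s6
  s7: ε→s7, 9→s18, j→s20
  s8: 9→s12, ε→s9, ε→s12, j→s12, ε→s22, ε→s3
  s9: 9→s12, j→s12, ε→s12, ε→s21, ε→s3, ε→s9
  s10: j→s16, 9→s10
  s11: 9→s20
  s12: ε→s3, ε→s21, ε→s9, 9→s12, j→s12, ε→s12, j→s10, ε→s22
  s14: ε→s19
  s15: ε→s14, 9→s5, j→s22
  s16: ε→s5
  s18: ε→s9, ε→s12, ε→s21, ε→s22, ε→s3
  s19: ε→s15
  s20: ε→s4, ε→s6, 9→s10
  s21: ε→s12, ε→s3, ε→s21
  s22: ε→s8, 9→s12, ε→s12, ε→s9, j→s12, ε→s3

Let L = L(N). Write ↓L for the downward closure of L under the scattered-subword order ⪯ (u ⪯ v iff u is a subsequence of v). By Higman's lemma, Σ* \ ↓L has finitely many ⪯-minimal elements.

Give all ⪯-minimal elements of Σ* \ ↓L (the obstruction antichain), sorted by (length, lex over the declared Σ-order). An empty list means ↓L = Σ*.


min(Σ*\↓L) = [j].

|Q|=23, |F|=2, |δ|=67 (42 ε).
min D↑ (2 st, q0=0, F={1}): 0:9→0,j→1 1:9→1,j→1 [Hopcroft].
'j': N↓-sim [13, 11] end={s0,s10,s12,s16,s2,s21,s22,s3,s5,s8,s9} ∉↓L; 1/1 single-dels accept.
1 minimals (antichain).


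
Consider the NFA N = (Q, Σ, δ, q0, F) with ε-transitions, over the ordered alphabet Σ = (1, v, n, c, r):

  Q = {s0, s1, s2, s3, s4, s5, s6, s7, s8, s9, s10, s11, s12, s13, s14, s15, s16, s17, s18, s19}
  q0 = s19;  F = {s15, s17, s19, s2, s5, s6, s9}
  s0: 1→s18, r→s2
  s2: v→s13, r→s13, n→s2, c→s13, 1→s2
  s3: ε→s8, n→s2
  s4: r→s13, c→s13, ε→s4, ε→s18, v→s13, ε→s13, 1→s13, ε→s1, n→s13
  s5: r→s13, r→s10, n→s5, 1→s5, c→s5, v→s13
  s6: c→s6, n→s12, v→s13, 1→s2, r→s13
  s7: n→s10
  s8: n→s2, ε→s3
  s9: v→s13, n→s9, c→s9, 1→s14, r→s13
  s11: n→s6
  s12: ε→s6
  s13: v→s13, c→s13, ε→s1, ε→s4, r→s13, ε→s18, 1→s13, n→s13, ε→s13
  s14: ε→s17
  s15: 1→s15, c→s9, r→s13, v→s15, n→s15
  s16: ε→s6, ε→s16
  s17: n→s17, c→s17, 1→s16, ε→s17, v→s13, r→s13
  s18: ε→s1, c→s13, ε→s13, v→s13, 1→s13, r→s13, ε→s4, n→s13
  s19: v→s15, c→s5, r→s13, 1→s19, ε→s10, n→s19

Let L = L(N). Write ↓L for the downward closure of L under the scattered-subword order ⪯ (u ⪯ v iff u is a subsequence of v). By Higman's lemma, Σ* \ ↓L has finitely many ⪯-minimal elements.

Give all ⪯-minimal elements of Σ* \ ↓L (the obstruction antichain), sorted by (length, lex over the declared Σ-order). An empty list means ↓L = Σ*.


|Q|=20, |F|=7, |δ|=76 (19 ε).
min D↑ (8 st, q0=0, F={3}): 0:1→0,v→1,n→0,c→2,r→3 1:1→1,v→1,n→1,c→4,r→3 2:1→2,v→3,n→2,c→2,r→3 3:1→3,v→3,n→3,c→3,r→3 4:1→5,v→3,n→4,c→4,r→3 5:1→6,v→3,n→5,c→5,r→3 6:1→7,v→3,n→6,c→6,r→3 7:1→7,v→3,n→7,c→3,r→3 [Hopcroft].
'r': run [15, 5] end={s1,s10,s13,s18,s4} rej; 1/1 single-dels accept.
'cv': |S_i|=[15, 13, 4] end={s1,s13,s18,s4} rej; 2/2 single-dels accept.
'vc111c': N↓-sim [15, 12, 11, 10, 8, 5, 4] end={s1,s13,s18,s4} — reject; 6/6 single-dels accept.
3 words, ⪯-incomp.

A = [r, cv, vc111c].


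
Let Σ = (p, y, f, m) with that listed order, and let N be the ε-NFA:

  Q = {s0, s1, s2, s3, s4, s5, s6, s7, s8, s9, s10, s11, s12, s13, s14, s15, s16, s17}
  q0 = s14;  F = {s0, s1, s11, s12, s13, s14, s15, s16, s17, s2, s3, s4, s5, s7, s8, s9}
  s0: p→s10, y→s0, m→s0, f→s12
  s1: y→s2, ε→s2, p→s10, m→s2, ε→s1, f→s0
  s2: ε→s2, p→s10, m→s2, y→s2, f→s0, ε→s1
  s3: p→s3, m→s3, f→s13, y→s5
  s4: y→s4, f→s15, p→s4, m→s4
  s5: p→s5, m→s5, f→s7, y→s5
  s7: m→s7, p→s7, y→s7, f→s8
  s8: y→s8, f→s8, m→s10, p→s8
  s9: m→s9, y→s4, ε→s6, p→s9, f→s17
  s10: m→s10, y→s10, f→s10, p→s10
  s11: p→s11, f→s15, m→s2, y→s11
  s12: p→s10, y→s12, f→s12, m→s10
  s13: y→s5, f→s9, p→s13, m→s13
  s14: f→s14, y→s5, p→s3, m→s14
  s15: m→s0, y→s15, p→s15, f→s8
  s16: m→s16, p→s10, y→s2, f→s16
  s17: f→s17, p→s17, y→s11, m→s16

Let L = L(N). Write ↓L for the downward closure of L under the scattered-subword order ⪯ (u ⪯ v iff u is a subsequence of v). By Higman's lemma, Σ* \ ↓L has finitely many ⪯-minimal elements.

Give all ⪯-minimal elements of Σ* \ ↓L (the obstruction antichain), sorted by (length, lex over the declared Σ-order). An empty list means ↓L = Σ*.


|Q|=18, |F|=16, |δ|=73 (5 ε).
min D↑ (16 st, q0=0, F={9}): 0:p→1,y→2,f→0,m→0 1:p→1,y→2,f→3,m→1 2:p→2,y→2,f→4,m→2 3:p→3,y→2,f→5,m→3 4:p→4,y→4,f→6,m→4 5:p→5,y→7,f→8,m→5 6:p→6,y→6,f→6,m→9 7:p→7,y→7,f→10,m→7 8:p→8,y→11,f→8,m→12 9:p→9,y→9,f→9,m→9 10:p→10,y→10,f→6,m→13 11:p→11,y→11,f→10,m→14 12:p→9,y→14,f→12,m→12 13:p→9,y→13,f→15,m→13 14:p→9,y→14,f→13,m→14 15:p→9,y→15,f→15,m→9 (ε-aug+det+¬).
'yffm': N↓-sim [18, 11, 6, 3, 1] end={s10} ∉↓L; 4/4 del acc.
'pfffmp': N↓-sim [18, 17, 16, 14, 10, 6, 1] end={s10} rej; 6/6 single-dels accept.
2 words, ⪯-incomp.

Antichain: [yffm, pfffmp].


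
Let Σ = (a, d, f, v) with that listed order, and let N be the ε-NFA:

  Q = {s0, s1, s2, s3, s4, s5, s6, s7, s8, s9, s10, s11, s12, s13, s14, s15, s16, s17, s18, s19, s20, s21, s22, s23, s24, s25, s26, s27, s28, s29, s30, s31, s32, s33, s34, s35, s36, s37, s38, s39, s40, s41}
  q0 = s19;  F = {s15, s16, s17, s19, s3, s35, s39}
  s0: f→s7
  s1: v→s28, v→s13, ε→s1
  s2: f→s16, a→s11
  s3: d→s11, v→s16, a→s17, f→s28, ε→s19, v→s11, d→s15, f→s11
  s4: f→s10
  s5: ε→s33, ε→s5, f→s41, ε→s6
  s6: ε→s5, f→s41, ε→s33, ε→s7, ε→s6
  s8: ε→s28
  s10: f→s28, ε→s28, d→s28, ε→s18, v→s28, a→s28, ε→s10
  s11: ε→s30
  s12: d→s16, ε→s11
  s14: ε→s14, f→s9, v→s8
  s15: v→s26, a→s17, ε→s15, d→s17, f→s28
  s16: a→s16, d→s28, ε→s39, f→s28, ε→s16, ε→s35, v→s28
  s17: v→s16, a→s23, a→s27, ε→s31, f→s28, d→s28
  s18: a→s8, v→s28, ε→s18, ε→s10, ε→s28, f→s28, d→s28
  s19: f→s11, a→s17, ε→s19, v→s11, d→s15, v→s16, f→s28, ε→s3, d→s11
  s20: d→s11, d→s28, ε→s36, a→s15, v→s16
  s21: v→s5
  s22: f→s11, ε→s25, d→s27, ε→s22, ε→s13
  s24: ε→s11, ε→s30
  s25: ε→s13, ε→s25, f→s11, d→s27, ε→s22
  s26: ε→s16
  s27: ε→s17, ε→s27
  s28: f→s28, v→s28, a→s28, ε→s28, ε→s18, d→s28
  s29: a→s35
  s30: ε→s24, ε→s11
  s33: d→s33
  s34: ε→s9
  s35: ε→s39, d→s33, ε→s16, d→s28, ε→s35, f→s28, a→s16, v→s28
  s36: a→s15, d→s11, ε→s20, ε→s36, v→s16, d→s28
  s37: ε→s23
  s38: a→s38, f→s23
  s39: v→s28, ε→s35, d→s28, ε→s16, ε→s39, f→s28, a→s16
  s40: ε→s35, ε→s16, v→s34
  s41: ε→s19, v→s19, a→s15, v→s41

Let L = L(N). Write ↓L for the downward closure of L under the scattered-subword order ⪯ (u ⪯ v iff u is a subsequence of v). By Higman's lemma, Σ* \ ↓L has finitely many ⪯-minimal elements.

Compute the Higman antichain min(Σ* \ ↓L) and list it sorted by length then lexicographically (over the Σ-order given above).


Antichain: [f, ad, vd, vv, ddd].

|Q|=42, |F|=7, |δ|=135 (55 ε).
min D↑ (5 st, q0=0, F={3}): 0:a→1,d→2,f→3,v→4 1:a→1,d→3,f→3,v→4 2:a→1,d→1,f→3,v→4 3:a→3,d→3,f→3,v→3 4:a→4,d→3,f→3,v→3 [Hopcroft].
'f': |S_i|=[19, 7] end={s10,s11,s18,s24,s28,s30,s8} — reject; 1/1 del acc.
'ad': run [19, 12, 5] end={s10,s18,s28,s33,s8} rej; 2/2 single-dels accept.
'vd': |S_i|=[19, 12, 5] end={s10,s18,s28,s33,s8} ∉↓L; 2/2 del acc.
'vv': |S_i|=[19, 12, 4] end={s10,s18,s28,s8} ∉↓L; 2/2 del acc.
'ddd': N↓-sim [19, 17, 12, 5] end={s10,s18,s28,s33,s8} rej; 3/3 del acc.
5 minimals (antichain).


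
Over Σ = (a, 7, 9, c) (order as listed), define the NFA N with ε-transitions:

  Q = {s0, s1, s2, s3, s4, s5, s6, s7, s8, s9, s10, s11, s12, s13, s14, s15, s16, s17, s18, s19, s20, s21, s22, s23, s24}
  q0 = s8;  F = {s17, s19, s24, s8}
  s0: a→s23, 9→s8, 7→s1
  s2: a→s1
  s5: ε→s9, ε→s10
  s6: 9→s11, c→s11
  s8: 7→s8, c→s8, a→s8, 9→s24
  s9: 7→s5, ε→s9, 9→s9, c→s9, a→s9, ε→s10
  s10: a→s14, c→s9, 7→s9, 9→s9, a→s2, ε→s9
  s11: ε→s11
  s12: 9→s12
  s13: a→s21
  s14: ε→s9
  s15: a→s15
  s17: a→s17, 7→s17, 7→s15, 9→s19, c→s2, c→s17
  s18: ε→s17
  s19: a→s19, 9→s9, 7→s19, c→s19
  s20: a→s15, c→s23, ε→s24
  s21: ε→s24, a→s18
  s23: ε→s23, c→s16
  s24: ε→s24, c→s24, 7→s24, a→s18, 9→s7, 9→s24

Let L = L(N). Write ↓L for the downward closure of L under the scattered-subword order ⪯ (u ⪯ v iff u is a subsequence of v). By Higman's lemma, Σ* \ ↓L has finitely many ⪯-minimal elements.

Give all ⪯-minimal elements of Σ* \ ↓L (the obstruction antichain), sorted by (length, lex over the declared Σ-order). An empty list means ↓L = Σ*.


min(Σ*\↓L) = [9a99].

|Q|=25, |F|=4, |δ|=53 (12 ε).
min D↑ (5 st, q0=0, F={4}): 0:a→0,7→0,9→1,c→0 1:a→2,7→1,9→1,c→1 2:a→2,7→2,9→3,c→2 3:a→3,7→3,9→4,c→3 4:a→4,7→4,9→4,c→4 (ε-aug+det+¬).
'9a99': |S_i|=[13, 12, 10, 7, 6] end={s1,s10,s14,s2,s5,s9} ∉↓L; 4/4 single-dels accept.
1 minimals (antichain).


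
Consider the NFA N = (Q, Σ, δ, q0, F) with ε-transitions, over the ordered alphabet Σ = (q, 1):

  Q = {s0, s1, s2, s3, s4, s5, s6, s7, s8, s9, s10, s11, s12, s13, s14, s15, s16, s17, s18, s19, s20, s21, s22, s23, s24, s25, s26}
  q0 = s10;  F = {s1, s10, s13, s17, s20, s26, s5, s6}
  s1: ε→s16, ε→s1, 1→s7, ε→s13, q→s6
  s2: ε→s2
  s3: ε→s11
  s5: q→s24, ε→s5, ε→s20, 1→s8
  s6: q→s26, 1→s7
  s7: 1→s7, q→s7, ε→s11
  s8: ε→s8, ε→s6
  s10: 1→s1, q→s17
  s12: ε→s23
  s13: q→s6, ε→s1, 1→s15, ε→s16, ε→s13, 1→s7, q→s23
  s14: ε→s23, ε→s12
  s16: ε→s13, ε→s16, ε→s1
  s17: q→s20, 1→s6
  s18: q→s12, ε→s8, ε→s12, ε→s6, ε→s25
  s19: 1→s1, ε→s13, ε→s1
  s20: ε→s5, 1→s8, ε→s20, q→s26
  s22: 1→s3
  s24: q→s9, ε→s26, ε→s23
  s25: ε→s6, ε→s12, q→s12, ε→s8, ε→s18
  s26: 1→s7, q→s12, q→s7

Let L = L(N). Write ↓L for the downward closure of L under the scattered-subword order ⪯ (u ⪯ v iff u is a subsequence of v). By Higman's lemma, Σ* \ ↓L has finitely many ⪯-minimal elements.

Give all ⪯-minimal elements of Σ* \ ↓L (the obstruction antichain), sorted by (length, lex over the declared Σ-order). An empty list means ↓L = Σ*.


A = [11, qqqq, qqq1, q1qq, 1qqq].

|Q|=27, |F|=8, |δ|=59 (33 ε).
min D↑ (7 st, q0=0, F={5}): 0:q→1,1→2 1:q→3,1→4 2:q→4,1→5 3:q→6,1→4 4:q→6,1→5 5:q→5,1→5 6:q→5,1→5.
'11': N↓-sim [17, 11, 3] end={s11,s15,s7} — reject; 2/2 deletions ∈↓L.
'qqqq': run [17, 12, 11, 7, 5] end={s11,s12,s23,s7,s9} ∉↓L; 4/4 del acc.
'qqq1': run [17, 12, 11, 7, 2] end={s11,s7} ∉↓L; 4/4 deletions ∈↓L.
'q1qq': N↓-sim [17, 12, 7, 5, 4] end={s11,s12,s23,s7} ∉↓L; 4/4 del acc.
'1qqq': N↓-sim [17, 11, 6, 5, 4] end={s11,s12,s23,s7} ∉↓L; 4/4 single-dels accept.
5 words, ⪯-incomp.
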